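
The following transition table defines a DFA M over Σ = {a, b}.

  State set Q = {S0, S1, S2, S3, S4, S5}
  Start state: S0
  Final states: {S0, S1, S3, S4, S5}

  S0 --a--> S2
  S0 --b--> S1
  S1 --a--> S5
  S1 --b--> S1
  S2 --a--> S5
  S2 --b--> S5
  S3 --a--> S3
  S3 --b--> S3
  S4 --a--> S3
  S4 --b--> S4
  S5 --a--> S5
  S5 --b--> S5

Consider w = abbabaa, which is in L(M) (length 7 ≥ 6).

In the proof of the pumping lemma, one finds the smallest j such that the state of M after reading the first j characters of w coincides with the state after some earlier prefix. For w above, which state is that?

Run of M on w = a b b a b a a:
  step 0: S0  (start)
  step 1: S2  (read a: S0→S2)
  step 2: S5  (read b: S2→S5)
  step 3: S5  (read b: S5→S5)   ← first repeat (S5 seen earlier)
  step 4: S5  (read a: S5→S5)
  step 5: S5  (read b: S5→S5)
  step 6: S5  (read a: S5→S5)
  step 7: S5  (read a: S5→S5)

The earliest repeat is at step j = 3: M is in S5, which it already visited at step i = 2.
With |Q| = 6, pigeonhole forces a state repeat no later than step 6; the substring read between the first and second visits to that state can be pumped.

S5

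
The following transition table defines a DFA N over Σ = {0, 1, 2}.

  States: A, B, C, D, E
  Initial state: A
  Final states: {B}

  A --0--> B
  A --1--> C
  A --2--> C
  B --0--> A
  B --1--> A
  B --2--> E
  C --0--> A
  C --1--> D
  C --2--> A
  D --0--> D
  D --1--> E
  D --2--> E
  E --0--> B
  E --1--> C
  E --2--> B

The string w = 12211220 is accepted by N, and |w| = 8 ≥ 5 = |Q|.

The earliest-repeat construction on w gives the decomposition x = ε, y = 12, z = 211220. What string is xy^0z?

211220

xy⁰z = xz = ε·211220 = 211220.
Reading y = 12 takes N from A back to A, so after x the machine is still in A, and z then leads to the accepting state B. Hence 211220 ∈ L(N).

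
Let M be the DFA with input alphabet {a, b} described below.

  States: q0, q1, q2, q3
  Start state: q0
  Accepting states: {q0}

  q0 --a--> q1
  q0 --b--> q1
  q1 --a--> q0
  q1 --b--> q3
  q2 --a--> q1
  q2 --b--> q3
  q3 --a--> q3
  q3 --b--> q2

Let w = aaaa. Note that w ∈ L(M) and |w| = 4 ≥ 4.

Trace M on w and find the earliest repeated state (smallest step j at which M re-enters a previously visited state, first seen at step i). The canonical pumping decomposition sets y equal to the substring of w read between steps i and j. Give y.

aa

Run of M on w = a a a a:
  step 0: q0  (start)
  step 1: q1  (read a: q0→q1)
  step 2: q0  (read a: q1→q0)   ← first repeat (q0 seen earlier)
  step 3: q1  (read a: q0→q1)
  step 4: q0  (read a: q1→q0)

So i = 0, j = 2, giving x = w[0:0] = ε, y = w[0:2] = aa, z = w[2:4] = aa.
Check: |xy| = 2 ≤ 4 and |y| = 2 ≥ 1. Reading y takes M from q0 back to q0, so every xyⁱz is accepted.
With |Q| = 4, pigeonhole forces a state repeat no later than step 4; the substring read between the first and second visits to that state can be pumped.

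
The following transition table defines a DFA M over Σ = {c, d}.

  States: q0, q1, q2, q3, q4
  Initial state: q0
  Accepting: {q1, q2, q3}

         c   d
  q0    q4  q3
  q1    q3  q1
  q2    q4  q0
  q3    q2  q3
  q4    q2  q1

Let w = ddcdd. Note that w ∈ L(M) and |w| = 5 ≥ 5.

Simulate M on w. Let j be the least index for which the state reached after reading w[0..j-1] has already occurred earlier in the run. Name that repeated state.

State sequence: q0 -d-> q3 -d-> q3 -c-> q2 -d-> q0 -d-> q3
First repeat at step 2: q3 was already visited.

The earliest repeat is at step j = 2: M is in q3, which it already visited at step i = 1.
Since M has 5 states, any run of length ≥ 5 visits 5+1 states, so by pigeonhole some state repeats within the first 5 steps — that repeat gives the pumpable loop.

q3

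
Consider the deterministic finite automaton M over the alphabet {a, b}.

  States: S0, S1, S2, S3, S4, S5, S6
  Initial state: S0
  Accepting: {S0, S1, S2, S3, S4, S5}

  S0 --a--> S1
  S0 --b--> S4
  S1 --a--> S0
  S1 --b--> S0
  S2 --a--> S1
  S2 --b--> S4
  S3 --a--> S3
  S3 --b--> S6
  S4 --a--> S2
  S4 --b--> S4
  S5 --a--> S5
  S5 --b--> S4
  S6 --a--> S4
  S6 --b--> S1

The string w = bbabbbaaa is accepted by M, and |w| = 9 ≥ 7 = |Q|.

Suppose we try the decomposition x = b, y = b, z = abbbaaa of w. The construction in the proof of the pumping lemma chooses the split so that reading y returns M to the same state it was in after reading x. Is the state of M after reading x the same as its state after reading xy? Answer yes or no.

State sequence: S0 -b-> S4 -b-> S4

After x (step 1): S4. After xy (step 2): S4.
They match, so y = b drives M around a cycle from S4 back to itself; pumping y any number of times keeps M in S4 before reading z, and xyⁱz ∈ L(M) for every i ≥ 0.

yes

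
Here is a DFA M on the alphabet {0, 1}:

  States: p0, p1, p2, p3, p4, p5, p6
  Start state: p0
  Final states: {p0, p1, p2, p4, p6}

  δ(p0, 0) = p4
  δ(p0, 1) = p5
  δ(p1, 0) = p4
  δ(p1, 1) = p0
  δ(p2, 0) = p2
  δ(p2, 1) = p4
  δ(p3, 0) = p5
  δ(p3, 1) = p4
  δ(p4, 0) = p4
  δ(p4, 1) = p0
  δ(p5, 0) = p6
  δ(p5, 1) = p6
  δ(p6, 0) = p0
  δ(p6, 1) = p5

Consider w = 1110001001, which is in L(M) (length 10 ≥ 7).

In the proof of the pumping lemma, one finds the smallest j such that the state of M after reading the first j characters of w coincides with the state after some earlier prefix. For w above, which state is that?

State sequence: p0 -1-> p5 -1-> p6 -1-> p5 -0-> p6 -0-> p0 -0-> p4 -1-> p0 -0-> p4 -0-> p4 -1-> p0
First repeat at step 3: p5 was already visited.

The earliest repeat is at step j = 3: M is in p5, which it already visited at step i = 1.
Pumping length from the standard proof: p = 7 (the number of states). The repeated state found above gives |xy| = j ≤ 7 and |y| = j − i ≥ 1.

p5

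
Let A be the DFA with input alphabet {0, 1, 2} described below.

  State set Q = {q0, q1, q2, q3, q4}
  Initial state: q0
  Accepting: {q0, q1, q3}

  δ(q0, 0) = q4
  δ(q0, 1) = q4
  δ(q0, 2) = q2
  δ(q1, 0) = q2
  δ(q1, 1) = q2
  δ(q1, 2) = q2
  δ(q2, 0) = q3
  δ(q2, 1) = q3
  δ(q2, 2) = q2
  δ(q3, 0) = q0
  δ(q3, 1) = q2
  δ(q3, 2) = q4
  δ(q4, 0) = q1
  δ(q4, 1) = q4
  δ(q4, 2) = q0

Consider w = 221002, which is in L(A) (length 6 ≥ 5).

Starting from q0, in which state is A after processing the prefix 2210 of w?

State sequence: q0 -2-> q2 -2-> q2 -1-> q3 -0-> q0

After reading 4 characters, A is in state q0.

q0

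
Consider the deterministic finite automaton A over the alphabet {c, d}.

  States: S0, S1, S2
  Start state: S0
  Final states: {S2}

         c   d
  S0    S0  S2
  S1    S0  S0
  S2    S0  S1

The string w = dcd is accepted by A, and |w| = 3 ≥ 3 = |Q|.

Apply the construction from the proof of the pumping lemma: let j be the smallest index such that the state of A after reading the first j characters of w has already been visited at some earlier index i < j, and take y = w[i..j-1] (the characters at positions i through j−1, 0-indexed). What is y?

dc

Run of A on w = d c d:
  step 0: S0  (start)
  step 1: S2  (read d: S0→S2)
  step 2: S0  (read c: S2→S0)   ← first repeat (S0 seen earlier)
  step 3: S2  (read d: S0→S2)

So i = 0, j = 2, giving x = w[0:0] = ε, y = w[0:2] = dc, z = w[2:3] = d.
Check: |xy| = 2 ≤ 3 and |y| = 2 ≥ 1. Reading y takes A from S0 back to S0, so every xyⁱz is accepted.
Pumping length from the standard proof: p = 3 (the number of states). The repeated state found above gives |xy| = j ≤ 3 and |y| = j − i ≥ 1.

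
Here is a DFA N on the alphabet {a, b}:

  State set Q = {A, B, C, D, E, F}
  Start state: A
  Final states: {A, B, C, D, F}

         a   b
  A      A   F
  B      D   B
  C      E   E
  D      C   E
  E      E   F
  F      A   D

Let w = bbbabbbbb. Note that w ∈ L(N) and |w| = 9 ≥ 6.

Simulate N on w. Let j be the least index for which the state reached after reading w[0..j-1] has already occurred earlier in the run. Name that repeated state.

E

State sequence: A -b-> F -b-> D -b-> E -a-> E -b-> F -b-> D -b-> E -b-> F -b-> D
First repeat at step 4: E was already visited.

The earliest repeat is at step j = 4: N is in E, which it already visited at step i = 3.
The DFA has 6 states, so the proof of the pumping lemma guarantees a repeated state among the first 6+1 visited; the segment between the two visits is the pumpable y.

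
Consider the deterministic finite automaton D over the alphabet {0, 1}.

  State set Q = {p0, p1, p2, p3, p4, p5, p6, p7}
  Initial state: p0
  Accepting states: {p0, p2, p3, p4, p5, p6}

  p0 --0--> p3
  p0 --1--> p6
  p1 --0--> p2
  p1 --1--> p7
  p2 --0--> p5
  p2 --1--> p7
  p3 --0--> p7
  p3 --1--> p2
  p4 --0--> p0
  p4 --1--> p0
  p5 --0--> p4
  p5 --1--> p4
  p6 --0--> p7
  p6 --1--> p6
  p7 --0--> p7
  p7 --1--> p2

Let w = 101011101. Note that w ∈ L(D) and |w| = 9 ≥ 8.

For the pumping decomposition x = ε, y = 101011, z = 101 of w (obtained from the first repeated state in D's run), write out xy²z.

xy^2z = ε·101011·101011·101 = 101011101011101.
Reading y = 101011 takes D from p0 back to p0, so after x·y·y the machine is still in p0, and z then leads to the accepting state p2. Hence 101011101011101 ∈ L(D).

101011101011101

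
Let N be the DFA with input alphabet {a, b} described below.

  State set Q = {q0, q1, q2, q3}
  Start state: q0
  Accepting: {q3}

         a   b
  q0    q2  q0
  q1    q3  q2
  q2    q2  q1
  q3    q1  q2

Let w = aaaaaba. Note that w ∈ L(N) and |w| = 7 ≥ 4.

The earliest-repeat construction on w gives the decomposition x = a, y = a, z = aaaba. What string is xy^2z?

aaaaaaba

xy^2z = a·a·a·aaaba = aaaaaaba.
Reading y = a takes N from q2 back to q2, so after x·y·y the machine is still in q2, and z then leads to the accepting state q3. Hence aaaaaaba ∈ L(N).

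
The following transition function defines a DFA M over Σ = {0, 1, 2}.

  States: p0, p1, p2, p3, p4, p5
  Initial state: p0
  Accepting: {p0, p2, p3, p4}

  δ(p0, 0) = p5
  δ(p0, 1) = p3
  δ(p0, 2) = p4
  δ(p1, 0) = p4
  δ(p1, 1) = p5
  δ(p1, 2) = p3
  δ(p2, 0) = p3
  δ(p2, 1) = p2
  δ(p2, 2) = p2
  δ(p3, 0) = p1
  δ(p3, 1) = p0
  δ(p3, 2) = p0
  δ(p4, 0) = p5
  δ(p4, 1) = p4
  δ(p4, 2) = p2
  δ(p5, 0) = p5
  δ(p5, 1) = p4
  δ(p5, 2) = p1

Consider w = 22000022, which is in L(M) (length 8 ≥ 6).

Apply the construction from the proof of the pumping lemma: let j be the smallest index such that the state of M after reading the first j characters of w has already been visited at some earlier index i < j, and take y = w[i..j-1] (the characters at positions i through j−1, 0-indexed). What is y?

2000

State sequence: p0 -2-> p4 -2-> p2 -0-> p3 -0-> p1 -0-> p4 -0-> p5 -2-> p1 -2-> p3
First repeat at step 5: p4 was already visited.

So i = 1, j = 5, giving x = w[0:1] = 2, y = w[1:5] = 2000, z = w[5:8] = 022.
Check: |xy| = 5 ≤ 6 and |y| = 4 ≥ 1. Reading y takes M from p4 back to p4, so every xyⁱz is accepted.
The DFA has 6 states, so the proof of the pumping lemma guarantees a repeated state among the first 6+1 visited; the segment between the two visits is the pumpable y.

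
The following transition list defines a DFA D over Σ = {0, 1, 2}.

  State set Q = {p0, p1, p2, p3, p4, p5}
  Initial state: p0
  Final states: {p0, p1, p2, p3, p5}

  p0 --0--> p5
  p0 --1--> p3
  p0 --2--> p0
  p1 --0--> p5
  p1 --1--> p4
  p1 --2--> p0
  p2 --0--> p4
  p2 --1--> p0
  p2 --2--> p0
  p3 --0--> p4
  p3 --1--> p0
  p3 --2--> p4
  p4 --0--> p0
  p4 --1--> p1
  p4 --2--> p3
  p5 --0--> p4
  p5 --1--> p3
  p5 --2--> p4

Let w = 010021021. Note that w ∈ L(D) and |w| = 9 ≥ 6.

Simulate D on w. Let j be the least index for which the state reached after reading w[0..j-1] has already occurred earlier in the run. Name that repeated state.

p0

State sequence: p0 -0-> p5 -1-> p3 -0-> p4 -0-> p0 -2-> p0 -1-> p3 -0-> p4 -2-> p3 -1-> p0
First repeat at step 4: p0 was already visited.

The earliest repeat is at step j = 4: D is in p0, which it already visited at step i = 0.
With |Q| = 6, pigeonhole forces a state repeat no later than step 6; the substring read between the first and second visits to that state can be pumped.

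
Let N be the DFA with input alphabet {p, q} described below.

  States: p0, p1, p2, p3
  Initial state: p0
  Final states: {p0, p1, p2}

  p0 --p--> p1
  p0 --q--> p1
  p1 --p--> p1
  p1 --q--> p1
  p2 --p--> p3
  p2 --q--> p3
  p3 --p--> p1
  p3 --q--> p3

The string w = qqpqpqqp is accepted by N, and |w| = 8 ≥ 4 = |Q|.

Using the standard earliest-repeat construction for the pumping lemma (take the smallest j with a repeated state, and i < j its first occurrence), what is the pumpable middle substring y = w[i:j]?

q

State sequence: p0 -q-> p1 -q-> p1 -p-> p1 -q-> p1 -p-> p1 -q-> p1 -q-> p1 -p-> p1
First repeat at step 2: p1 was already visited.

So i = 1, j = 2, giving x = w[0:1] = q, y = w[1:2] = q, z = w[2:8] = pqpqqp.
Check: |xy| = 2 ≤ 4 and |y| = 1 ≥ 1. Reading y takes N from p1 back to p1, so every xyⁱz is accepted.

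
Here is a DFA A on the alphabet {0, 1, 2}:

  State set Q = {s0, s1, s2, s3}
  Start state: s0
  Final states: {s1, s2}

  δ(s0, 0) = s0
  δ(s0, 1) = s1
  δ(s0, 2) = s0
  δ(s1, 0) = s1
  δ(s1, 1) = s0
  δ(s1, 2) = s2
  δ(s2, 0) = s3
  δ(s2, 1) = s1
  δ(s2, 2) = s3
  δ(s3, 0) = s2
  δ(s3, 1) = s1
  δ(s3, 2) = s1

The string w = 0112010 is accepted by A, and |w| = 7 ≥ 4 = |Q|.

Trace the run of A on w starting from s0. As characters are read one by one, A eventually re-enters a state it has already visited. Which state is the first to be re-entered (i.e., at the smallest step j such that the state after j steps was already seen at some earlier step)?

State sequence: s0 -0-> s0 -1-> s1 -1-> s0 -2-> s0 -0-> s0 -1-> s1 -0-> s1
First repeat at step 1: s0 was already visited.

The earliest repeat is at step j = 1: A is in s0, which it already visited at step i = 0.
Pumping length from the standard proof: p = 4 (the number of states). The repeated state found above gives |xy| = j ≤ 4 and |y| = j − i ≥ 1.

s0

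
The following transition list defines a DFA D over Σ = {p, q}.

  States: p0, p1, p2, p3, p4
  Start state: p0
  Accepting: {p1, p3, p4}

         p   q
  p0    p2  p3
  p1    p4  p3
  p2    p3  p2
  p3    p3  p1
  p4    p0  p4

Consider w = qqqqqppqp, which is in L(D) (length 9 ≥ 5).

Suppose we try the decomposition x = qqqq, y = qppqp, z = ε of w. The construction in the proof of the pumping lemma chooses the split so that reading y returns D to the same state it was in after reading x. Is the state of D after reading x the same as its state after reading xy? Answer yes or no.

Run of D on the first 9 characters of w = q q q q q p p q p:
  step 0: p0  (start)
  step 1: p3  (read q: p0→p3)
  step 2: p1  (read q: p3→p1)
  step 3: p3  (read q: p1→p3)
  step 4: p1  (read q: p3→p1)
  step 5: p3  (read q: p1→p3)
  step 6: p3  (read p: p3→p3)
  step 7: p3  (read p: p3→p3)
  step 8: p1  (read q: p3→p1)
  step 9: p4  (read p: p1→p4)

After x (step 4): p1. After xy (step 9): p4.
They differ (p1 ≠ p4), so y is not a cycle from the state after x; this split is not the one the pumping-lemma construction produces, and pumping y need not keep the string in L(D).

no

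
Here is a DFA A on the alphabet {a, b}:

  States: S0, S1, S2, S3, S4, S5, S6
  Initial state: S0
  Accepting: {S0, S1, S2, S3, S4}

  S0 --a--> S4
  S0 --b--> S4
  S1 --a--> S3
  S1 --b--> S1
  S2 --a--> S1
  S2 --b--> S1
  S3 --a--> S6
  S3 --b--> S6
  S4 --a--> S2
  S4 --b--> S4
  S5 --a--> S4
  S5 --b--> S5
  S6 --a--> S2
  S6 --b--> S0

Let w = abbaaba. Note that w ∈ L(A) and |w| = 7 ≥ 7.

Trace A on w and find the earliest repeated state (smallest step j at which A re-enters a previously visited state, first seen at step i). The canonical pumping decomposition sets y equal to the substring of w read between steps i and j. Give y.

Run of A on w = a b b a a b a:
  step 0: S0  (start)
  step 1: S4  (read a: S0→S4)
  step 2: S4  (read b: S4→S4)   ← first repeat (S4 seen earlier)
  step 3: S4  (read b: S4→S4)
  step 4: S2  (read a: S4→S2)
  step 5: S1  (read a: S2→S1)
  step 6: S1  (read b: S1→S1)
  step 7: S3  (read a: S1→S3)

So i = 1, j = 2, giving x = w[0:1] = a, y = w[1:2] = b, z = w[2:7] = baaba.
Check: |xy| = 2 ≤ 7 and |y| = 1 ≥ 1. Reading y takes A from S4 back to S4, so every xyⁱz is accepted.
The DFA has 7 states, so the proof of the pumping lemma guarantees a repeated state among the first 7+1 visited; the segment between the two visits is the pumpable y.

b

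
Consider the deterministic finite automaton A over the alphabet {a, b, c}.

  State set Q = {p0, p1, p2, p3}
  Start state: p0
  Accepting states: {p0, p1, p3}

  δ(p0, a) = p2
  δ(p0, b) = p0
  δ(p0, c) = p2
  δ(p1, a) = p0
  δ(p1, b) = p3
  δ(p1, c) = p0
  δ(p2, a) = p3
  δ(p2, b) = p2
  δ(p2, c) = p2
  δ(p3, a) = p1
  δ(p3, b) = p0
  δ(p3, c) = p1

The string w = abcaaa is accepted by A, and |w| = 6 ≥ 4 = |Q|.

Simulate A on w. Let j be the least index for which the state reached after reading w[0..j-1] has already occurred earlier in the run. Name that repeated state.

p2

Run of A on w = a b c a a a:
  step 0: p0  (start)
  step 1: p2  (read a: p0→p2)
  step 2: p2  (read b: p2→p2)   ← first repeat (p2 seen earlier)
  step 3: p2  (read c: p2→p2)
  step 4: p3  (read a: p2→p3)
  step 5: p1  (read a: p3→p1)
  step 6: p0  (read a: p1→p0)

The earliest repeat is at step j = 2: A is in p2, which it already visited at step i = 1.
Pumping length from the standard proof: p = 4 (the number of states). The repeated state found above gives |xy| = j ≤ 4 and |y| = j − i ≥ 1.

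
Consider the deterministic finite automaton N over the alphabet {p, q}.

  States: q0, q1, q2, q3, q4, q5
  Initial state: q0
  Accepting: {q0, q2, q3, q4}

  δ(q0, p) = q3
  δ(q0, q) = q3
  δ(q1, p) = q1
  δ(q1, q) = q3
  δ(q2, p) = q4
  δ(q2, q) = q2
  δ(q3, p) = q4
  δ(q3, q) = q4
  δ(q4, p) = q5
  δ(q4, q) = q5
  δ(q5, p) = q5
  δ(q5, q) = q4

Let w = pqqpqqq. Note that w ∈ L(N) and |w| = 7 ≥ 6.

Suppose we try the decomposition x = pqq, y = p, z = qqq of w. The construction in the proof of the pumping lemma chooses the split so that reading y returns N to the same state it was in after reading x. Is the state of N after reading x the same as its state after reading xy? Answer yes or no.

yes

Run of N on the first 4 characters of w = p q q p:
  step 0: q0  (start)
  step 1: q3  (read p: q0→q3)
  step 2: q4  (read q: q3→q4)
  step 3: q5  (read q: q4→q5)
  step 4: q5  (read p: q5→q5)

After x (step 3): q5. After xy (step 4): q5.
They match, so y = p drives N around a cycle from q5 back to itself; pumping y any number of times keeps N in q5 before reading z, and xyⁱz ∈ L(N) for every i ≥ 0.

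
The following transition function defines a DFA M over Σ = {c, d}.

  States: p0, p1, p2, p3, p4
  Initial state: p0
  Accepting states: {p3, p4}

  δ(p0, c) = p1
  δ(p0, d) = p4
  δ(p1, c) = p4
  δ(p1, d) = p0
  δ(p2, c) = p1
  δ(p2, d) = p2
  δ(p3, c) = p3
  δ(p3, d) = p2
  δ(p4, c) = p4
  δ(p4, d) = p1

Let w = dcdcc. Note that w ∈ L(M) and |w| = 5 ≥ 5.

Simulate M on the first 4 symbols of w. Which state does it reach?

Run of M on the first 4 characters of w = d c d c:
  step 0: p0  (start)
  step 1: p4  (read d: p0→p4)
  step 2: p4  (read c: p4→p4)
  step 3: p1  (read d: p4→p1)
  step 4: p4  (read c: p1→p4)

After reading 4 characters, M is in state p4.

p4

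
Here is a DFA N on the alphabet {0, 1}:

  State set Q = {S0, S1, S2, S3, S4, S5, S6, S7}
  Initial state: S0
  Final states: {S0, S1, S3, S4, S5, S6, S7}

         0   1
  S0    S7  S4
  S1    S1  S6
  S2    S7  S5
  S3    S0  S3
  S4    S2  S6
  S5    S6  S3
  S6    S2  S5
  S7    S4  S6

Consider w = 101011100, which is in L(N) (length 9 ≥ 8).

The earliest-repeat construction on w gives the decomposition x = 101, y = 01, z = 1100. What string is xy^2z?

xy^2z = 101·01·01·1100 = 10101011100.
Reading y = 01 takes N from S5 back to S5, so after x·y·y the machine is still in S5, and z then leads to the accepting state S7. Hence 10101011100 ∈ L(N).

10101011100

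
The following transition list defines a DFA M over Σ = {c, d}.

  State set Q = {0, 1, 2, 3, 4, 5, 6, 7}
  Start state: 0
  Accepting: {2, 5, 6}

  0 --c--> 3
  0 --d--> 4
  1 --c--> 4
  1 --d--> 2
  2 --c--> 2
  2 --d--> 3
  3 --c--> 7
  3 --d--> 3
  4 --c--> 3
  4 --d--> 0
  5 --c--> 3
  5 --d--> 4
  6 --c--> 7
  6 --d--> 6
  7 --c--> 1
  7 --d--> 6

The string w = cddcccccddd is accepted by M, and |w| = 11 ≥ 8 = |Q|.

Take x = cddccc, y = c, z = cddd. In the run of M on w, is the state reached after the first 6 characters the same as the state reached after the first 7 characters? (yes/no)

no

State sequence: 0 -c-> 3 -d-> 3 -d-> 3 -c-> 7 -c-> 1 -c-> 4 -c-> 3

After x (step 6): 4. After xy (step 7): 3.
They differ (4 ≠ 3), so y is not a cycle from the state after x; this split is not the one the pumping-lemma construction produces, and pumping y need not keep the string in L(M).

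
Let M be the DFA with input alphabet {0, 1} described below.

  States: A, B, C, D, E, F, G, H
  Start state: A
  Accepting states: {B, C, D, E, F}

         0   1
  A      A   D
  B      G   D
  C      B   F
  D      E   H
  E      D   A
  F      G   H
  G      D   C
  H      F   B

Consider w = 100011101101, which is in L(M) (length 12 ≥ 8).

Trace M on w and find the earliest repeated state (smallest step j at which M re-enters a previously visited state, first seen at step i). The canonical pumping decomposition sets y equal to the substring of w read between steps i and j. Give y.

00

State sequence: A -1-> D -0-> E -0-> D -0-> E -1-> A -1-> D -1-> H -0-> F -1-> H -1-> B -0-> G -1-> C
First repeat at step 3: D was already visited.

So i = 1, j = 3, giving x = w[0:1] = 1, y = w[1:3] = 00, z = w[3:12] = 011101101.
Check: |xy| = 3 ≤ 8 and |y| = 2 ≥ 1. Reading y takes M from D back to D, so every xyⁱz is accepted.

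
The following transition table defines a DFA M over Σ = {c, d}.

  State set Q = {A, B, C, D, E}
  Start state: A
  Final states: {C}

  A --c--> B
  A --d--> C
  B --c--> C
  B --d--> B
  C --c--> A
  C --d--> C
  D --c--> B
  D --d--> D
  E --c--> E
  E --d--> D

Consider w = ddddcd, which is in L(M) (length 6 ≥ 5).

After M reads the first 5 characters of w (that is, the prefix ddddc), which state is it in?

State sequence: A -d-> C -d-> C -d-> C -d-> C -c-> A

After reading 5 characters, M is in state A.

A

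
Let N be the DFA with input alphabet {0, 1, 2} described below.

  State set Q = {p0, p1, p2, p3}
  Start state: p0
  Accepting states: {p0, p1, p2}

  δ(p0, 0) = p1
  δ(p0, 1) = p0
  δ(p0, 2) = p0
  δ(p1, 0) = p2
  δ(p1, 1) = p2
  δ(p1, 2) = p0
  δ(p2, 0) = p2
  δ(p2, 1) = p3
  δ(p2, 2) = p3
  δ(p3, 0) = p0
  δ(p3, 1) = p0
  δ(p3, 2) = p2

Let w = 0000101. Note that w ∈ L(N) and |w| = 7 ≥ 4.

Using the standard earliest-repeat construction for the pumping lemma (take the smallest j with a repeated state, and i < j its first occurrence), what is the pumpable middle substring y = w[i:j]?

0

Run of N on w = 0 0 0 0 1 0 1:
  step 0: p0  (start)
  step 1: p1  (read 0: p0→p1)
  step 2: p2  (read 0: p1→p2)
  step 3: p2  (read 0: p2→p2)   ← first repeat (p2 seen earlier)
  step 4: p2  (read 0: p2→p2)
  step 5: p3  (read 1: p2→p3)
  step 6: p0  (read 0: p3→p0)
  step 7: p0  (read 1: p0→p0)

So i = 2, j = 3, giving x = w[0:2] = 00, y = w[2:3] = 0, z = w[3:7] = 0101.
Check: |xy| = 3 ≤ 4 and |y| = 1 ≥ 1. Reading y takes N from p2 back to p2, so every xyⁱz is accepted.
Pumping length from the standard proof: p = 4 (the number of states). The repeated state found above gives |xy| = j ≤ 4 and |y| = j − i ≥ 1.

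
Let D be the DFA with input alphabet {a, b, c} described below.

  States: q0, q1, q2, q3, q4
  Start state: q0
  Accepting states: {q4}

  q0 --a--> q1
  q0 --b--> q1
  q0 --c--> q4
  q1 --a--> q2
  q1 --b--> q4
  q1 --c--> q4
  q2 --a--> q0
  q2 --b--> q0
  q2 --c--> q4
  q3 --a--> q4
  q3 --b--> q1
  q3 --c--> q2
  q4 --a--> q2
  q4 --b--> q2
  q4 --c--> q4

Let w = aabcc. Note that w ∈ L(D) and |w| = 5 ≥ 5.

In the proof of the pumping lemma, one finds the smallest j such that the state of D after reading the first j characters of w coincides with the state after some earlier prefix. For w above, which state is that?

Run of D on w = a a b c c:
  step 0: q0  (start)
  step 1: q1  (read a: q0→q1)
  step 2: q2  (read a: q1→q2)
  step 3: q0  (read b: q2→q0)   ← first repeat (q0 seen earlier)
  step 4: q4  (read c: q0→q4)
  step 5: q4  (read c: q4→q4)

The earliest repeat is at step j = 3: D is in q0, which it already visited at step i = 0.
Since D has 5 states, any run of length ≥ 5 visits 5+1 states, so by pigeonhole some state repeats within the first 5 steps — that repeat gives the pumpable loop.

q0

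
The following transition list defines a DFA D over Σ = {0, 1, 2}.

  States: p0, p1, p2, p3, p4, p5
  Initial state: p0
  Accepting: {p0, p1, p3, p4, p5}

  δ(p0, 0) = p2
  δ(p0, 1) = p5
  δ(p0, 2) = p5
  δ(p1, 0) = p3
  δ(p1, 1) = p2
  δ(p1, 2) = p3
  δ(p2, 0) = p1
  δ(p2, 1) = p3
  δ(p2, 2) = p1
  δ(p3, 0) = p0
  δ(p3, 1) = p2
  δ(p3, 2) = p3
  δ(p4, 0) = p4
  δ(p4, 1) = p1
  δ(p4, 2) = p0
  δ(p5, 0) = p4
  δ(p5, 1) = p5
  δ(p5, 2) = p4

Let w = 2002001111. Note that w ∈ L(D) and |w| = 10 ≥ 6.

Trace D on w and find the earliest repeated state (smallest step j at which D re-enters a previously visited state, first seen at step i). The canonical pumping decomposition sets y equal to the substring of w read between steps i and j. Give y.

0

Run of D on w = 2 0 0 2 0 0 1 1 1 1:
  step 0: p0  (start)
  step 1: p5  (read 2: p0→p5)
  step 2: p4  (read 0: p5→p4)
  step 3: p4  (read 0: p4→p4)   ← first repeat (p4 seen earlier)
  step 4: p0  (read 2: p4→p0)
  step 5: p2  (read 0: p0→p2)
  step 6: p1  (read 0: p2→p1)
  step 7: p2  (read 1: p1→p2)
  step 8: p3  (read 1: p2→p3)
  step 9: p2  (read 1: p3→p2)
  step 10: p3  (read 1: p2→p3)

So i = 2, j = 3, giving x = w[0:2] = 20, y = w[2:3] = 0, z = w[3:10] = 2001111.
Check: |xy| = 3 ≤ 6 and |y| = 1 ≥ 1. Reading y takes D from p4 back to p4, so every xyⁱz is accepted.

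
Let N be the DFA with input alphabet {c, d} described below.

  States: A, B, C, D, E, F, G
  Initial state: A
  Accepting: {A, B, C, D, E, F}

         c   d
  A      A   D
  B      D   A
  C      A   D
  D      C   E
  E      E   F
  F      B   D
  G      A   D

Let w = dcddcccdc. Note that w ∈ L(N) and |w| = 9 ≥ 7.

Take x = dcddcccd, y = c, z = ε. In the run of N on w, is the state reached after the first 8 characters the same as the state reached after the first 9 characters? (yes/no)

Run of N on the first 9 characters of w = d c d d c c c d c:
  step 0: A  (start)
  step 1: D  (read d: A→D)
  step 2: C  (read c: D→C)
  step 3: D  (read d: C→D)
  step 4: E  (read d: D→E)
  step 5: E  (read c: E→E)
  step 6: E  (read c: E→E)
  step 7: E  (read c: E→E)
  step 8: F  (read d: E→F)
  step 9: B  (read c: F→B)

After x (step 8): F. After xy (step 9): B.
They differ (F ≠ B), so y is not a cycle from the state after x; this split is not the one the pumping-lemma construction produces, and pumping y need not keep the string in L(N).

no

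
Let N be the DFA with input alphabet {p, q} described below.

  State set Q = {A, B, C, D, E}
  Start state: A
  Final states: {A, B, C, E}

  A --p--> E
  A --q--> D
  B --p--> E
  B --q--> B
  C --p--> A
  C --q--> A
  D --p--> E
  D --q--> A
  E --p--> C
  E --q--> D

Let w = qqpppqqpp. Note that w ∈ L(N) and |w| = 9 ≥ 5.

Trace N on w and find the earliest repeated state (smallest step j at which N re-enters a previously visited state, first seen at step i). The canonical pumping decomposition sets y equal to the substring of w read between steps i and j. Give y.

Run of N on w = q q p p p q q p p:
  step 0: A  (start)
  step 1: D  (read q: A→D)
  step 2: A  (read q: D→A)   ← first repeat (A seen earlier)
  step 3: E  (read p: A→E)
  step 4: C  (read p: E→C)
  step 5: A  (read p: C→A)
  step 6: D  (read q: A→D)
  step 7: A  (read q: D→A)
  step 8: E  (read p: A→E)
  step 9: C  (read p: E→C)

So i = 0, j = 2, giving x = w[0:0] = ε, y = w[0:2] = qq, z = w[2:9] = pppqqpp.
Check: |xy| = 2 ≤ 5 and |y| = 2 ≥ 1. Reading y takes N from A back to A, so every xyⁱz is accepted.
Since N has 5 states, any run of length ≥ 5 visits 5+1 states, so by pigeonhole some state repeats within the first 5 steps — that repeat gives the pumpable loop.

qq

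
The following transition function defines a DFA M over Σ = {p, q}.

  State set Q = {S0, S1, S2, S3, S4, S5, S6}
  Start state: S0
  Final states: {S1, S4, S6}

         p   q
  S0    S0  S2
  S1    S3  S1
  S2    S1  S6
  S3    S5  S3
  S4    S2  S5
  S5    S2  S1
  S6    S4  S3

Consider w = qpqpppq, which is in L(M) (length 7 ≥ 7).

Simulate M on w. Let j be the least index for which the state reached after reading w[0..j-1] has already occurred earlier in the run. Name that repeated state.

Run of M on w = q p q p p p q:
  step 0: S0  (start)
  step 1: S2  (read q: S0→S2)
  step 2: S1  (read p: S2→S1)
  step 3: S1  (read q: S1→S1)   ← first repeat (S1 seen earlier)
  step 4: S3  (read p: S1→S3)
  step 5: S5  (read p: S3→S5)
  step 6: S2  (read p: S5→S2)
  step 7: S6  (read q: S2→S6)

The earliest repeat is at step j = 3: M is in S1, which it already visited at step i = 2.
With |Q| = 7, pigeonhole forces a state repeat no later than step 7; the substring read between the first and second visits to that state can be pumped.

S1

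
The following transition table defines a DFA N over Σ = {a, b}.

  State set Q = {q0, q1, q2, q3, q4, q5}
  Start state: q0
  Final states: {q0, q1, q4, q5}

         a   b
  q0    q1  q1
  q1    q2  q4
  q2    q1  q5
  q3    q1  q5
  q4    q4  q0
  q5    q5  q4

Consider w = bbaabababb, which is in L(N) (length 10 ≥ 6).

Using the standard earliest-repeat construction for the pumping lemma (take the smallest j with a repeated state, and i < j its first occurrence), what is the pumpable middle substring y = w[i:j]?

State sequence: q0 -b-> q1 -b-> q4 -a-> q4 -a-> q4 -b-> q0 -a-> q1 -b-> q4 -a-> q4 -b-> q0 -b-> q1
First repeat at step 3: q4 was already visited.

So i = 2, j = 3, giving x = w[0:2] = bb, y = w[2:3] = a, z = w[3:10] = abababb.
Check: |xy| = 3 ≤ 6 and |y| = 1 ≥ 1. Reading y takes N from q4 back to q4, so every xyⁱz is accepted.
Since N has 6 states, any run of length ≥ 6 visits 6+1 states, so by pigeonhole some state repeats within the first 6 steps — that repeat gives the pumpable loop.

a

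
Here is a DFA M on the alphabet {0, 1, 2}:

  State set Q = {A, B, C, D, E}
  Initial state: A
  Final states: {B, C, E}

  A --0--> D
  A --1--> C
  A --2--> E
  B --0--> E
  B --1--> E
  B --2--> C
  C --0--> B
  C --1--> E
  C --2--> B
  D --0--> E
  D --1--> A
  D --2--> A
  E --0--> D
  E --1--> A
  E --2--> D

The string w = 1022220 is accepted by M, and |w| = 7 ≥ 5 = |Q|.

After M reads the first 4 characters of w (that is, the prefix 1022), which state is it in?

B

Run of M on the first 4 characters of w = 1 0 2 2:
  step 0: A  (start)
  step 1: C  (read 1: A→C)
  step 2: B  (read 0: C→B)
  step 3: C  (read 2: B→C)
  step 4: B  (read 2: C→B)

After reading 4 characters, M is in state B.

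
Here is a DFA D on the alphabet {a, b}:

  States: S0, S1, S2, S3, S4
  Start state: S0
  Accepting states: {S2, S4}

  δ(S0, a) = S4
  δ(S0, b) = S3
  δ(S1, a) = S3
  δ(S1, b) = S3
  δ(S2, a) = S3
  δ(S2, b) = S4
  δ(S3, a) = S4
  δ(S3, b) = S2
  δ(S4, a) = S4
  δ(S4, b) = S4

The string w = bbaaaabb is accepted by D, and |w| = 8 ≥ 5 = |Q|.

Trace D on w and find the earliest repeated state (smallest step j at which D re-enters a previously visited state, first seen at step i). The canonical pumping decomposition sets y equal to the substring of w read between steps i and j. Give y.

Run of D on w = b b a a a a b b:
  step 0: S0  (start)
  step 1: S3  (read b: S0→S3)
  step 2: S2  (read b: S3→S2)
  step 3: S3  (read a: S2→S3)   ← first repeat (S3 seen earlier)
  step 4: S4  (read a: S3→S4)
  step 5: S4  (read a: S4→S4)
  step 6: S4  (read a: S4→S4)
  step 7: S4  (read b: S4→S4)
  step 8: S4  (read b: S4→S4)

So i = 1, j = 3, giving x = w[0:1] = b, y = w[1:3] = ba, z = w[3:8] = aaabb.
Check: |xy| = 3 ≤ 5 and |y| = 2 ≥ 1. Reading y takes D from S3 back to S3, so every xyⁱz is accepted.
The DFA has 5 states, so the proof of the pumping lemma guarantees a repeated state among the first 5+1 visited; the segment between the two visits is the pumpable y.

ba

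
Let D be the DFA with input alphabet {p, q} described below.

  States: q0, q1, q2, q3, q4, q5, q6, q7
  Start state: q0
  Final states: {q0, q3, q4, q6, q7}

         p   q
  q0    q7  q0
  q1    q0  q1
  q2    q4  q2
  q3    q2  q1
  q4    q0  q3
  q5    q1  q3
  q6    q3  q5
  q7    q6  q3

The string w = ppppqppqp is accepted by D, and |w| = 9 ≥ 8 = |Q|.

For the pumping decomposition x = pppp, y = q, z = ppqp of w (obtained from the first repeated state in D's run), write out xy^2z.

xy^2z = pppp·q·q·ppqp = ppppqqppqp.
Reading y = q takes D from q2 back to q2, so after x·y·y the machine is still in q2, and z then leads to the accepting state q7. Hence ppppqqppqp ∈ L(D).

ppppqqppqp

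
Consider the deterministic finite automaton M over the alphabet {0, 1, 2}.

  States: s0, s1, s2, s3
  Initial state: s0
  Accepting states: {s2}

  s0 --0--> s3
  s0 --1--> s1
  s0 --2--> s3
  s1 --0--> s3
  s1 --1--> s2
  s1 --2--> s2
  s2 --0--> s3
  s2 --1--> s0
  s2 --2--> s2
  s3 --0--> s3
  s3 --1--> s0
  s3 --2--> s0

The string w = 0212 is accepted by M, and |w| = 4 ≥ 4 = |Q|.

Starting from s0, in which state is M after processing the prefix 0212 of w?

s2

State sequence: s0 -0-> s3 -2-> s0 -1-> s1 -2-> s2

After reading 4 characters, M is in state s2.
(This kind of state-tracing is the core of the pumping-lemma construction: with 4 states, pigeonhole forces a repeat within the first 4 steps.)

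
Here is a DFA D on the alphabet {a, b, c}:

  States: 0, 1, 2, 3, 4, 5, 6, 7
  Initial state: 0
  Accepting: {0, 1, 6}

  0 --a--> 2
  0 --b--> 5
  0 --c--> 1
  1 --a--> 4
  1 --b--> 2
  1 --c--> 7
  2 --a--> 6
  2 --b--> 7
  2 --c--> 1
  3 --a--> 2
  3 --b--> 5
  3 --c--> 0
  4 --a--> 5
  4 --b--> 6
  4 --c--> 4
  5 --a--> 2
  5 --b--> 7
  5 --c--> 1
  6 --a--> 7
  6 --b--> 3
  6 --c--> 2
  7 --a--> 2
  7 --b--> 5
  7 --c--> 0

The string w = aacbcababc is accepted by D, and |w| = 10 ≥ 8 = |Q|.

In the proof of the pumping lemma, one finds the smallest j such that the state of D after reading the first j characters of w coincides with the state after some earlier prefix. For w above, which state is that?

2

State sequence: 0 -a-> 2 -a-> 6 -c-> 2 -b-> 7 -c-> 0 -a-> 2 -b-> 7 -a-> 2 -b-> 7 -c-> 0
First repeat at step 3: 2 was already visited.

The earliest repeat is at step j = 3: D is in 2, which it already visited at step i = 1.
With |Q| = 8, pigeonhole forces a state repeat no later than step 8; the substring read between the first and second visits to that state can be pumped.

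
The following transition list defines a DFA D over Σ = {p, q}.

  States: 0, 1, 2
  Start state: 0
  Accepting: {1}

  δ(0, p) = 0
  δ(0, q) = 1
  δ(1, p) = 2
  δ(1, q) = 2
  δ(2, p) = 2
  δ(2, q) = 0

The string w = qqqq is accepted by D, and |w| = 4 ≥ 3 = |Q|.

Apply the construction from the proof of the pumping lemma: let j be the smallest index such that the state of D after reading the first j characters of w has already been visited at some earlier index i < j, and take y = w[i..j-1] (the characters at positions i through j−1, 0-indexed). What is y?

qqq

Run of D on w = q q q q:
  step 0: 0  (start)
  step 1: 1  (read q: 0→1)
  step 2: 2  (read q: 1→2)
  step 3: 0  (read q: 2→0)   ← first repeat (0 seen earlier)
  step 4: 1  (read q: 0→1)

So i = 0, j = 3, giving x = w[0:0] = ε, y = w[0:3] = qqq, z = w[3:4] = q.
Check: |xy| = 3 ≤ 3 and |y| = 3 ≥ 1. Reading y takes D from 0 back to 0, so every xyⁱz is accepted.
With |Q| = 3, pigeonhole forces a state repeat no later than step 3; the substring read between the first and second visits to that state can be pumped.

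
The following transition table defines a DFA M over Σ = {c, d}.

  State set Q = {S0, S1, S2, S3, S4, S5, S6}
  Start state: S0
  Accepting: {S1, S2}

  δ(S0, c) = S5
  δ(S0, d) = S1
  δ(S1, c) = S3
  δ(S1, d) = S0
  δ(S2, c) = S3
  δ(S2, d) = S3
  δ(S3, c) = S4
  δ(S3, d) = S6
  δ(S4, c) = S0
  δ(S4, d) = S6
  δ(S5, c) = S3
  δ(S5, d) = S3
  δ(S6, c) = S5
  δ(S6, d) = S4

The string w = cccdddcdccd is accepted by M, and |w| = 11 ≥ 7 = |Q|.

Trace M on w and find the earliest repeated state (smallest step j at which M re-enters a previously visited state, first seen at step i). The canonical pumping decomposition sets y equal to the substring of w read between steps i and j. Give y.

State sequence: S0 -c-> S5 -c-> S3 -c-> S4 -d-> S6 -d-> S4 -d-> S6 -c-> S5 -d-> S3 -c-> S4 -c-> S0 -d-> S1
First repeat at step 5: S4 was already visited.

So i = 3, j = 5, giving x = w[0:3] = ccc, y = w[3:5] = dd, z = w[5:11] = dcdccd.
Check: |xy| = 5 ≤ 7 and |y| = 2 ≥ 1. Reading y takes M from S4 back to S4, so every xyⁱz is accepted.
With |Q| = 7, pigeonhole forces a state repeat no later than step 7; the substring read between the first and second visits to that state can be pumped.

dd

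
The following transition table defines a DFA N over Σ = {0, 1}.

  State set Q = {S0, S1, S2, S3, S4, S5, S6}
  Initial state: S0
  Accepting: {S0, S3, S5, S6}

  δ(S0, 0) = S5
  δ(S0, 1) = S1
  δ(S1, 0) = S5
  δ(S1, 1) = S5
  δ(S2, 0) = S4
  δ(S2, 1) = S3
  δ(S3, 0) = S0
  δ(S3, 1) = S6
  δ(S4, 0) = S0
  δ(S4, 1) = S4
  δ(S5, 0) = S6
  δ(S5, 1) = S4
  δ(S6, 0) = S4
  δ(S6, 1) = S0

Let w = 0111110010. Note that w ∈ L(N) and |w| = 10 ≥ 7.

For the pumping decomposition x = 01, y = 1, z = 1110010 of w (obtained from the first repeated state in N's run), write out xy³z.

011111110010

xy^3z = 01·1·1·1·1110010 = 011111110010.
Reading y = 1 takes N from S4 back to S4, so after x·y·y·y the machine is still in S4, and z then leads to the accepting state S0. Hence 011111110010 ∈ L(N).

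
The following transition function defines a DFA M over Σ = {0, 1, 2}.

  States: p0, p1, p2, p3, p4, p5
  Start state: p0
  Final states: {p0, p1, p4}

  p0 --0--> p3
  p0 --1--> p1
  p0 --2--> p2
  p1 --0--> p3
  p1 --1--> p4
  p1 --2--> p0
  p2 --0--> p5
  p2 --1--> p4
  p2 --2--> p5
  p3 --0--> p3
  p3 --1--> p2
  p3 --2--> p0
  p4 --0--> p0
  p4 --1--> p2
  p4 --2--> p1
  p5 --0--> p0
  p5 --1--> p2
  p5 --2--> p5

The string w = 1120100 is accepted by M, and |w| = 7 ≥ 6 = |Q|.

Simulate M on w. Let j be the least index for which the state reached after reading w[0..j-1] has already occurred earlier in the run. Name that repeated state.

Run of M on w = 1 1 2 0 1 0 0:
  step 0: p0  (start)
  step 1: p1  (read 1: p0→p1)
  step 2: p4  (read 1: p1→p4)
  step 3: p1  (read 2: p4→p1)   ← first repeat (p1 seen earlier)
  step 4: p3  (read 0: p1→p3)
  step 5: p2  (read 1: p3→p2)
  step 6: p5  (read 0: p2→p5)
  step 7: p0  (read 0: p5→p0)

The earliest repeat is at step j = 3: M is in p1, which it already visited at step i = 1.

p1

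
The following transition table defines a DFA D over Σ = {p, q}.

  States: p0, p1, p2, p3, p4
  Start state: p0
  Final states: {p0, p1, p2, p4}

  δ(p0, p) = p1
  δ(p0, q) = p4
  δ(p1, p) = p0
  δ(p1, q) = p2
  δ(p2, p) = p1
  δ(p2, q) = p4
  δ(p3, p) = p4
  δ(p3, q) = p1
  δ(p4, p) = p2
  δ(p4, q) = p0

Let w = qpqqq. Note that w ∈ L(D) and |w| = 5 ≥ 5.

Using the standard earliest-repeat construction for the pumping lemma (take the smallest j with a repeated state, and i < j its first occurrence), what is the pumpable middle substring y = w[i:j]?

State sequence: p0 -q-> p4 -p-> p2 -q-> p4 -q-> p0 -q-> p4
First repeat at step 3: p4 was already visited.

So i = 1, j = 3, giving x = w[0:1] = q, y = w[1:3] = pq, z = w[3:5] = qq.
Check: |xy| = 3 ≤ 5 and |y| = 2 ≥ 1. Reading y takes D from p4 back to p4, so every xyⁱz is accepted.

pq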